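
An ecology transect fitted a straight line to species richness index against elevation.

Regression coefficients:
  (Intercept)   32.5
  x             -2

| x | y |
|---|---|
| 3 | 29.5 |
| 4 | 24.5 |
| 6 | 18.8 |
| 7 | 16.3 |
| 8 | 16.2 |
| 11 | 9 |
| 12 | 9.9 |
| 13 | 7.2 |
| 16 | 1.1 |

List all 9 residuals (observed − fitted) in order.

x=3: ŷ = 32.5 − 2·3 = 26.5; e = 29.5 − 26.5 = 3
x=4: ŷ = 32.5 − 2·4 = 24.5; e = 24.5 − 24.5 = 0
x=6: ŷ = 32.5 − 2·6 = 20.5; e = 18.8 − 20.5 = -1.7
x=7: ŷ = 32.5 − 2·7 = 18.5; e = 16.3 − 18.5 = -2.2
x=8: ŷ = 32.5 − 2·8 = 16.5; e = 16.2 − 16.5 = -0.3
x=11: ŷ = 32.5 − 2·11 = 10.5; e = 9 − 10.5 = -1.5
x=12: ŷ = 32.5 − 2·12 = 8.5; e = 9.9 − 8.5 = 1.4
x=13: ŷ = 32.5 − 2·13 = 6.5; e = 7.2 − 6.5 = 0.7
x=16: ŷ = 32.5 − 2·16 = 0.5; e = 1.1 − 0.5 = 0.6

3, 0, -1.7, -2.2, -0.3, -1.5, 1.4, 0.7, 0.6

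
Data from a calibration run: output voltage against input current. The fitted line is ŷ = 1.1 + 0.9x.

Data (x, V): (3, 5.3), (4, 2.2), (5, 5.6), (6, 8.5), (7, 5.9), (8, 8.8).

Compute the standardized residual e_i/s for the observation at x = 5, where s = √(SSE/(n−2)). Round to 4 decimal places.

0.0000

x=3: ŷ = 1.1 + 0.9·3 = 3.8; e = 5.3 − 3.8 = 1.5
x=4: ŷ = 1.1 + 0.9·4 = 4.7; e = 2.2 − 4.7 = -2.5
x=5: ŷ = 1.1 + 0.9·5 = 5.6; e = 5.6 − 5.6 = 0
x=6: ŷ = 1.1 + 0.9·6 = 6.5; e = 8.5 − 6.5 = 2
x=7: ŷ = 1.1 + 0.9·7 = 7.4; e = 5.9 − 7.4 = -1.5
x=8: ŷ = 1.1 + 0.9·8 = 8.3; e = 8.8 − 8.3 = 0.5
SSE = 2.25 + 6.25 + 0 + 4 + 2.25 + 0.25 = 15
s = √(15/4) = 1.93649
e/s = 0 / 1.93649 = 0.0000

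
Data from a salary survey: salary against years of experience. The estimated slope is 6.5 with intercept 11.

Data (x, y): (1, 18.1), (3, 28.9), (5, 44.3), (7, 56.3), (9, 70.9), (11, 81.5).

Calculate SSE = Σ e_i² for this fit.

x=1: ŷ = 11 + 6.5·1 = 17.5; e = 18.1 − 17.5 = 0.6
x=3: ŷ = 11 + 6.5·3 = 30.5; e = 28.9 − 30.5 = -1.6
x=5: ŷ = 11 + 6.5·5 = 43.5; e = 44.3 − 43.5 = 0.8
x=7: ŷ = 11 + 6.5·7 = 56.5; e = 56.3 − 56.5 = -0.2
x=9: ŷ = 11 + 6.5·9 = 69.5; e = 70.9 − 69.5 = 1.4
x=11: ŷ = 11 + 6.5·11 = 82.5; e = 81.5 − 82.5 = -1
SSE = 0.36 + 2.56 + 0.64 + 0.04 + 1.96 + 1 = 6.56

SSE = 6.56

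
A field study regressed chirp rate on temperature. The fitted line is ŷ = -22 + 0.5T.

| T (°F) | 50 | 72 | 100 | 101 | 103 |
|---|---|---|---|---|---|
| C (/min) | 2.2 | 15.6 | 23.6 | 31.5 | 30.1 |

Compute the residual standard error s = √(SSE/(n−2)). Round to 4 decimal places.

T=50: ŷ = -22 + 0.5·50 = 3; r = 2.2 − 3 = -0.8
T=72: ŷ = -22 + 0.5·72 = 14; r = 15.6 − 14 = 1.6
T=100: ŷ = -22 + 0.5·100 = 28; r = 23.6 − 28 = -4.4
T=101: ŷ = -22 + 0.5·101 = 28.5; r = 31.5 − 28.5 = 3
T=103: ŷ = -22 + 0.5·103 = 29.5; r = 30.1 − 29.5 = 0.6
SSE = 0.64 + 2.56 + 19.36 + 9 + 0.36 = 31.92
s = √(31.92/3) = √10.64 ≈ 3.2619

s = 3.2619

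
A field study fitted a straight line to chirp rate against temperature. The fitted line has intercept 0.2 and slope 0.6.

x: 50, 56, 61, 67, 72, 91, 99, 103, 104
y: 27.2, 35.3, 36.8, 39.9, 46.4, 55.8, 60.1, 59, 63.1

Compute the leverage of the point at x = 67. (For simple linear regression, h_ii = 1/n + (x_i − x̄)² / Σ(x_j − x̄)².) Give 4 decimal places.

h = 0.1452

x̄ = (50 + 56 + 61 + 67 + 72 + 91 + 99 + 103 + 104)/9 = 78.1111
Σ(x − x̄)² = 790.235 + 488.901 + 292.79 + 123.457 + 37.3457 + 166.123 + 436.346 + 619.457 + 670.235 = 3624.89
h = 1/9 + (-11.1111)²/3624.89 = 0.111111 + 0.0340581 = 0.1452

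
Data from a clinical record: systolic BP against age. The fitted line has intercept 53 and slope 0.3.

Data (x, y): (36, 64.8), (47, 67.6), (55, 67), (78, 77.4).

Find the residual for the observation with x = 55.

ŷ = 53 + 0.3·55 = 69.5
r = 67 − 69.5 = -2.5

r = -2.5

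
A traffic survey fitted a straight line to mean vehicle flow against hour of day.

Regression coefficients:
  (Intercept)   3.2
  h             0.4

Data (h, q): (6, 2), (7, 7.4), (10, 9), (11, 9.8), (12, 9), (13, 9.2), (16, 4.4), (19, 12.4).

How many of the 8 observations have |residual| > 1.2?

6

h=6: ŷ = 3.2 + 0.4·6 = 5.6; r = 2 − 5.6 = -3.6
h=7: ŷ = 3.2 + 0.4·7 = 6; r = 7.4 − 6 = 1.4
h=10: ŷ = 3.2 + 0.4·10 = 7.2; r = 9 − 7.2 = 1.8
h=11: ŷ = 3.2 + 0.4·11 = 7.6; r = 9.8 − 7.6 = 2.2
h=12: ŷ = 3.2 + 0.4·12 = 8; r = 9 − 8 = 1
h=13: ŷ = 3.2 + 0.4·13 = 8.4; r = 9.2 − 8.4 = 0.8
h=16: ŷ = 3.2 + 0.4·16 = 9.6; r = 4.4 − 9.6 = -5.2
h=19: ŷ = 3.2 + 0.4·19 = 10.8; r = 12.4 − 10.8 = 1.6
|r| > 1.2: h=6 (|r|=3.6), h=7 (|r|=1.4), h=10 (|r|=1.8), h=11 (|r|=2.2), h=16 (|r|=5.2), h=19 (|r|=1.6) → 6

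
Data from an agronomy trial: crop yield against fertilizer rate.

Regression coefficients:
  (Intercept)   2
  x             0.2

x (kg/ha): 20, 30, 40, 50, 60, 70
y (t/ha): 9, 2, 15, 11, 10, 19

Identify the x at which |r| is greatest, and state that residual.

x = 30, r = -6

x=20: ŷ = 2 + 0.2·20 = 6; r = 9 − 6 = 3
x=30: ŷ = 2 + 0.2·30 = 8; r = 2 − 8 = -6
x=40: ŷ = 2 + 0.2·40 = 10; r = 15 − 10 = 5
x=50: ŷ = 2 + 0.2·50 = 12; r = 11 − 12 = -1
x=60: ŷ = 2 + 0.2·60 = 14; r = 10 − 14 = -4
x=70: ŷ = 2 + 0.2·70 = 16; r = 19 − 16 = 3
Largest |r| is 6 at x = 30, residual -6.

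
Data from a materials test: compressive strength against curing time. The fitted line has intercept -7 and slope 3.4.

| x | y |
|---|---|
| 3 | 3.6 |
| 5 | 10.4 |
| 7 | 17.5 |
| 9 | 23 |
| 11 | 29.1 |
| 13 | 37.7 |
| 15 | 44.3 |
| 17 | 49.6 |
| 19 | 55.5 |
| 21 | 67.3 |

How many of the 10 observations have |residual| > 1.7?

2

x=3: ŷ = -7 + 3.4·3 = 3.2; r = 3.6 − 3.2 = 0.4
x=5: ŷ = -7 + 3.4·5 = 10; r = 10.4 − 10 = 0.4
x=7: ŷ = -7 + 3.4·7 = 16.8; r = 17.5 − 16.8 = 0.7
x=9: ŷ = -7 + 3.4·9 = 23.6; r = 23 − 23.6 = -0.6
x=11: ŷ = -7 + 3.4·11 = 30.4; r = 29.1 − 30.4 = -1.3
x=13: ŷ = -7 + 3.4·13 = 37.2; r = 37.7 − 37.2 = 0.5
x=15: ŷ = -7 + 3.4·15 = 44; r = 44.3 − 44 = 0.3
x=17: ŷ = -7 + 3.4·17 = 50.8; r = 49.6 − 50.8 = -1.2
x=19: ŷ = -7 + 3.4·19 = 57.6; r = 55.5 − 57.6 = -2.1
x=21: ŷ = -7 + 3.4·21 = 64.4; r = 67.3 − 64.4 = 2.9
|r| > 1.7: x=19 (|r|=2.1), x=21 (|r|=2.9) → 2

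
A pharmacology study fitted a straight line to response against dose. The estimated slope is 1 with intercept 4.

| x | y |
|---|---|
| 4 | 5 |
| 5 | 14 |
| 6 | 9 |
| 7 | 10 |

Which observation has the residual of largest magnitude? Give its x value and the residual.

x = 5, e = 5

x=4: ŷ = 4 + 4 = 8; e = 5 − 8 = -3
x=5: ŷ = 4 + 5 = 9; e = 14 − 9 = 5
x=6: ŷ = 4 + 6 = 10; e = 9 − 10 = -1
x=7: ŷ = 4 + 7 = 11; e = 10 − 11 = -1
Largest |e| is 5 at x = 5, residual 5.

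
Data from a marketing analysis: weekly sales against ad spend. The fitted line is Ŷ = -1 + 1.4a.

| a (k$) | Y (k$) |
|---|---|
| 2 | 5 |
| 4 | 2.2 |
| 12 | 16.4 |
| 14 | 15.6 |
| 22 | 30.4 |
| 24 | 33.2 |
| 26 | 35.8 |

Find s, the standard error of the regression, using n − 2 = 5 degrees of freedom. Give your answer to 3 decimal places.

s = 2.291

a=2: Ŷ = -1 + 1.4·2 = 1.8; e = 5 − 1.8 = 3.2
a=4: Ŷ = -1 + 1.4·4 = 4.6; e = 2.2 − 4.6 = -2.4
a=12: Ŷ = -1 + 1.4·12 = 15.8; e = 16.4 − 15.8 = 0.6
a=14: Ŷ = -1 + 1.4·14 = 18.6; e = 15.6 − 18.6 = -3
a=22: Ŷ = -1 + 1.4·22 = 29.8; e = 30.4 − 29.8 = 0.6
a=24: Ŷ = -1 + 1.4·24 = 32.6; e = 33.2 − 32.6 = 0.6
a=26: Ŷ = -1 + 1.4·26 = 35.4; e = 35.8 − 35.4 = 0.4
SSE = 10.24 + 5.76 + 0.36 + 9 + 0.36 + 0.36 + 0.16 = 26.24
s = √(26.24/5) = √5.248 ≈ 2.291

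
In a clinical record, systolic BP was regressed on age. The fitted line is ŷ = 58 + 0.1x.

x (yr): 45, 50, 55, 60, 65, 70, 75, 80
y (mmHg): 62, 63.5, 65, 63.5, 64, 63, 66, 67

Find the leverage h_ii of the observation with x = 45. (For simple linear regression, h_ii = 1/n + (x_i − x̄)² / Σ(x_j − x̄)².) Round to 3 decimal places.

h = 0.417

x̄ = (45 + 50 + 55 + 60 + 65 + 70 + 75 + 80)/8 = 62.5
Σ(x − x̄)² = 306.25 + 156.25 + 56.25 + 6.25 + 6.25 + 56.25 + 156.25 + 306.25 = 1050
h = 1/8 + (-17.5)²/1050 = 0.125 + 0.291667 = 0.417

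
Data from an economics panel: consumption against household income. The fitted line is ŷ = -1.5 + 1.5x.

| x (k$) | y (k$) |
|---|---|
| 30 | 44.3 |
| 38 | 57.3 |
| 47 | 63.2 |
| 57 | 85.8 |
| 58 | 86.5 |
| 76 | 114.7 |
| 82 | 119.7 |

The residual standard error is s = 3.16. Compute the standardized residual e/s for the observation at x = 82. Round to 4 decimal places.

-0.5696

ŷ = -1.5 + 1.5·82 = 121.5
e = 119.7 − 121.5 = -1.8
e/s = -1.8 / 3.16 = -0.5696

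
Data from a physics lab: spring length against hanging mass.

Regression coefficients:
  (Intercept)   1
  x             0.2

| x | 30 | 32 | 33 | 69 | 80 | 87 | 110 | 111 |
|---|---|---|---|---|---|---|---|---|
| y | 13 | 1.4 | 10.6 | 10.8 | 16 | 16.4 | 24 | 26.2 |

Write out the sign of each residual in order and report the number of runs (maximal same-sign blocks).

5 runs

x=30: ŷ = 1 + 0.2·30 = 7; e = 13 − 7 = 6
x=32: ŷ = 1 + 0.2·32 = 7.4; e = 1.4 − 7.4 = -6
x=33: ŷ = 1 + 0.2·33 = 7.6; e = 10.6 − 7.6 = 3
x=69: ŷ = 1 + 0.2·69 = 14.8; e = 10.8 − 14.8 = -4
x=80: ŷ = 1 + 0.2·80 = 17; e = 16 − 17 = -1
x=87: ŷ = 1 + 0.2·87 = 18.4; e = 16.4 − 18.4 = -2
x=110: ŷ = 1 + 0.2·110 = 23; e = 24 − 23 = 1
x=111: ŷ = 1 + 0.2·111 = 23.2; e = 26.2 − 23.2 = 3
Signs: + − + − − − + +
Runs: +×1, −×1, +×1, −×3, +×2 → 5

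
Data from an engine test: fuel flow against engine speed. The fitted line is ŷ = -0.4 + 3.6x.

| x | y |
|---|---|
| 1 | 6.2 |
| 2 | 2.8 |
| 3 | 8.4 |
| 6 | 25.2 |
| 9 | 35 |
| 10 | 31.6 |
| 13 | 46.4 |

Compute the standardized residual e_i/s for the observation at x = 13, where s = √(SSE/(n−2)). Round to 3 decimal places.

x=1: ŷ = -0.4 + 3.6·1 = 3.2; e = 6.2 − 3.2 = 3
x=2: ŷ = -0.4 + 3.6·2 = 6.8; e = 2.8 − 6.8 = -4
x=3: ŷ = -0.4 + 3.6·3 = 10.4; e = 8.4 − 10.4 = -2
x=6: ŷ = -0.4 + 3.6·6 = 21.2; e = 25.2 − 21.2 = 4
x=9: ŷ = -0.4 + 3.6·9 = 32; e = 35 − 32 = 3
x=10: ŷ = -0.4 + 3.6·10 = 35.6; e = 31.6 − 35.6 = -4
x=13: ŷ = -0.4 + 3.6·13 = 46.4; e = 46.4 − 46.4 = 0
SSE = 9 + 16 + 4 + 16 + 9 + 16 + 0 = 70
s = √(70/5) = 3.74166
e/s = 0 / 3.74166 = 0.000

0.000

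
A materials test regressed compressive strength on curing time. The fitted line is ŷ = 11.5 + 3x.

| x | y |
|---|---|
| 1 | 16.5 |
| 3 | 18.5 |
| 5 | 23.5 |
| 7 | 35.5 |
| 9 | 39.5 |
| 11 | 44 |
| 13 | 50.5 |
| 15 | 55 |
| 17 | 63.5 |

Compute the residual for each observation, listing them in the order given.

2, -2, -3, 3, 1, -0.5, 0, -1.5, 1

x=1: ŷ = 11.5 + 3·1 = 14.5; r = 16.5 − 14.5 = 2
x=3: ŷ = 11.5 + 3·3 = 20.5; r = 18.5 − 20.5 = -2
x=5: ŷ = 11.5 + 3·5 = 26.5; r = 23.5 − 26.5 = -3
x=7: ŷ = 11.5 + 3·7 = 32.5; r = 35.5 − 32.5 = 3
x=9: ŷ = 11.5 + 3·9 = 38.5; r = 39.5 − 38.5 = 1
x=11: ŷ = 11.5 + 3·11 = 44.5; r = 44 − 44.5 = -0.5
x=13: ŷ = 11.5 + 3·13 = 50.5; r = 50.5 − 50.5 = 0
x=15: ŷ = 11.5 + 3·15 = 56.5; r = 55 − 56.5 = -1.5
x=17: ŷ = 11.5 + 3·17 = 62.5; r = 63.5 − 62.5 = 1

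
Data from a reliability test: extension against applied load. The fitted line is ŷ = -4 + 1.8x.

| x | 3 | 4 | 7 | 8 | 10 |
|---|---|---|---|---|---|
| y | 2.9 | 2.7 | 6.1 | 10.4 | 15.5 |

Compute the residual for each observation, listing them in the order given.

1.5, -0.5, -2.5, 0, 1.5

x=3: ŷ = -4 + 1.8·3 = 1.4; e = 2.9 − 1.4 = 1.5
x=4: ŷ = -4 + 1.8·4 = 3.2; e = 2.7 − 3.2 = -0.5
x=7: ŷ = -4 + 1.8·7 = 8.6; e = 6.1 − 8.6 = -2.5
x=8: ŷ = -4 + 1.8·8 = 10.4; e = 10.4 − 10.4 = 0
x=10: ŷ = -4 + 1.8·10 = 14; e = 15.5 − 14 = 1.5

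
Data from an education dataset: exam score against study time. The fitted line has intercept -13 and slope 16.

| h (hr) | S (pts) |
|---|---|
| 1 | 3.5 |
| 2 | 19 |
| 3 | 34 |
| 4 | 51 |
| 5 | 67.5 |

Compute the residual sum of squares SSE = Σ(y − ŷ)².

SSE = 1.5

h=1: ŷ = -13 + 16·1 = 3; e = 3.5 − 3 = 0.5
h=2: ŷ = -13 + 16·2 = 19; e = 19 − 19 = 0
h=3: ŷ = -13 + 16·3 = 35; e = 34 − 35 = -1
h=4: ŷ = -13 + 16·4 = 51; e = 51 − 51 = 0
h=5: ŷ = -13 + 16·5 = 67; e = 67.5 − 67 = 0.5
SSE = 0.25 + 0 + 1 + 0 + 0.25 = 1.5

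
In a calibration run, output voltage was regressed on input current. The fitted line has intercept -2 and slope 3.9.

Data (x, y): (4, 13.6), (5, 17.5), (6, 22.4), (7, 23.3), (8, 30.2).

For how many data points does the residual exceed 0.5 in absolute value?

3

x=4: ŷ = -2 + 3.9·4 = 13.6; r = 13.6 − 13.6 = 0
x=5: ŷ = -2 + 3.9·5 = 17.5; r = 17.5 − 17.5 = 0
x=6: ŷ = -2 + 3.9·6 = 21.4; r = 22.4 − 21.4 = 1
x=7: ŷ = -2 + 3.9·7 = 25.3; r = 23.3 − 25.3 = -2
x=8: ŷ = -2 + 3.9·8 = 29.2; r = 30.2 − 29.2 = 1
|r| > 0.5: x=6 (|r|=1), x=7 (|r|=2), x=8 (|r|=1) → 3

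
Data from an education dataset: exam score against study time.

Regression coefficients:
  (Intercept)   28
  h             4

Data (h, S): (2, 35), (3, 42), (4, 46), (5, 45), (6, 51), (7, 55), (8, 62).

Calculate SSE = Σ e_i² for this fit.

h=2: Ŝ = 28 + 4·2 = 36; e = 35 − 36 = -1
h=3: Ŝ = 28 + 4·3 = 40; e = 42 − 40 = 2
h=4: Ŝ = 28 + 4·4 = 44; e = 46 − 44 = 2
h=5: Ŝ = 28 + 4·5 = 48; e = 45 − 48 = -3
h=6: Ŝ = 28 + 4·6 = 52; e = 51 − 52 = -1
h=7: Ŝ = 28 + 4·7 = 56; e = 55 − 56 = -1
h=8: Ŝ = 28 + 4·8 = 60; e = 62 − 60 = 2
SSE = 1 + 4 + 4 + 9 + 1 + 1 + 4 = 24

SSE = 24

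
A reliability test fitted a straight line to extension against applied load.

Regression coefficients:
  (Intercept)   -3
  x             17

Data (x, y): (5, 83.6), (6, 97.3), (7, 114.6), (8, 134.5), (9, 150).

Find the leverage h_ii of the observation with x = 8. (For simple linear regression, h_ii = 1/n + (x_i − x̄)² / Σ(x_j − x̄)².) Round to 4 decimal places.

x̄ = (5 + 6 + 7 + 8 + 9)/5 = 7
Σ(x − x̄)² = 4 + 1 + 0 + 1 + 4 = 10
h = 1/5 + (1)²/10 = 0.2 + 0.1 = 0.3000

h = 0.3000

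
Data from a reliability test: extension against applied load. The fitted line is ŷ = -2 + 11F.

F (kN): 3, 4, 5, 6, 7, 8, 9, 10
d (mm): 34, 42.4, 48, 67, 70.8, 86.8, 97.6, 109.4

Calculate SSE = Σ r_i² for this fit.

SSE = 63.76

F=3: ŷ = -2 + 11·3 = 31; r = 34 − 31 = 3
F=4: ŷ = -2 + 11·4 = 42; r = 42.4 − 42 = 0.4
F=5: ŷ = -2 + 11·5 = 53; r = 48 − 53 = -5
F=6: ŷ = -2 + 11·6 = 64; r = 67 − 64 = 3
F=7: ŷ = -2 + 11·7 = 75; r = 70.8 − 75 = -4.2
F=8: ŷ = -2 + 11·8 = 86; r = 86.8 − 86 = 0.8
F=9: ŷ = -2 + 11·9 = 97; r = 97.6 − 97 = 0.6
F=10: ŷ = -2 + 11·10 = 108; r = 109.4 − 108 = 1.4
SSE = 9 + 0.16 + 25 + 9 + 17.64 + 0.64 + 0.36 + 1.96 = 63.76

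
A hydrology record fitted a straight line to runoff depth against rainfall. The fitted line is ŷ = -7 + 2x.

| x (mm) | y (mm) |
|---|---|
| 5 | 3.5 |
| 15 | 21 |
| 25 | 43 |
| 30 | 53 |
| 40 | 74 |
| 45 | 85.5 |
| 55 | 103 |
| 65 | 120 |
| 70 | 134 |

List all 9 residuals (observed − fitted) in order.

0.5, -2, 0, 0, 1, 2.5, 0, -3, 1

x=5: ŷ = -7 + 2·5 = 3; r = 3.5 − 3 = 0.5
x=15: ŷ = -7 + 2·15 = 23; r = 21 − 23 = -2
x=25: ŷ = -7 + 2·25 = 43; r = 43 − 43 = 0
x=30: ŷ = -7 + 2·30 = 53; r = 53 − 53 = 0
x=40: ŷ = -7 + 2·40 = 73; r = 74 − 73 = 1
x=45: ŷ = -7 + 2·45 = 83; r = 85.5 − 83 = 2.5
x=55: ŷ = -7 + 2·55 = 103; r = 103 − 103 = 0
x=65: ŷ = -7 + 2·65 = 123; r = 120 − 123 = -3
x=70: ŷ = -7 + 2·70 = 133; r = 134 − 133 = 1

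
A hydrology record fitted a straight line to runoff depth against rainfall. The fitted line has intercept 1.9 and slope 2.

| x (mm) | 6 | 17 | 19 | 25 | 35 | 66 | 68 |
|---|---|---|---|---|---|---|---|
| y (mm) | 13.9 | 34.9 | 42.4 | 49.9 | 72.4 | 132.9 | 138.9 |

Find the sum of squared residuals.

x=6: ŷ = 1.9 + 2·6 = 13.9; r = 13.9 − 13.9 = 0
x=17: ŷ = 1.9 + 2·17 = 35.9; r = 34.9 − 35.9 = -1
x=19: ŷ = 1.9 + 2·19 = 39.9; r = 42.4 − 39.9 = 2.5
x=25: ŷ = 1.9 + 2·25 = 51.9; r = 49.9 − 51.9 = -2
x=35: ŷ = 1.9 + 2·35 = 71.9; r = 72.4 − 71.9 = 0.5
x=66: ŷ = 1.9 + 2·66 = 133.9; r = 132.9 − 133.9 = -1
x=68: ŷ = 1.9 + 2·68 = 137.9; r = 138.9 − 137.9 = 1
SSE = 0 + 1 + 6.25 + 4 + 0.25 + 1 + 1 = 13.5

SSE = 13.5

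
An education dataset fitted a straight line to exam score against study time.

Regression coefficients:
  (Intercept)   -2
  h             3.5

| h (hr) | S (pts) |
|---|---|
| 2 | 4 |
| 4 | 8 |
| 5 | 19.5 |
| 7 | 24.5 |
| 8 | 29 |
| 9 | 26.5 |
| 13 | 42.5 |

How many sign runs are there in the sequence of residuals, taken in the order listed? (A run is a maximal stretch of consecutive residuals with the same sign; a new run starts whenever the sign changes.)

h=2: ŷ = -2 + 3.5·2 = 5; r = 4 − 5 = -1
h=4: ŷ = -2 + 3.5·4 = 12; r = 8 − 12 = -4
h=5: ŷ = -2 + 3.5·5 = 15.5; r = 19.5 − 15.5 = 4
h=7: ŷ = -2 + 3.5·7 = 22.5; r = 24.5 − 22.5 = 2
h=8: ŷ = -2 + 3.5·8 = 26; r = 29 − 26 = 3
h=9: ŷ = -2 + 3.5·9 = 29.5; r = 26.5 − 29.5 = -3
h=13: ŷ = -2 + 3.5·13 = 43.5; r = 42.5 − 43.5 = -1
Signs: − − + + + − −
Runs: −×2, +×3, −×2 → 3

3 runs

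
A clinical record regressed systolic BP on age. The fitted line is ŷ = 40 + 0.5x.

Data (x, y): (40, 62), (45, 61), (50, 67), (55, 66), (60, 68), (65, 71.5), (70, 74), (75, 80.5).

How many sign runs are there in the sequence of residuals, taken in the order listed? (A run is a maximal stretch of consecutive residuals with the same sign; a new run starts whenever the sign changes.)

x=40: ŷ = 40 + 0.5·40 = 60; r = 62 − 60 = 2
x=45: ŷ = 40 + 0.5·45 = 62.5; r = 61 − 62.5 = -1.5
x=50: ŷ = 40 + 0.5·50 = 65; r = 67 − 65 = 2
x=55: ŷ = 40 + 0.5·55 = 67.5; r = 66 − 67.5 = -1.5
x=60: ŷ = 40 + 0.5·60 = 70; r = 68 − 70 = -2
x=65: ŷ = 40 + 0.5·65 = 72.5; r = 71.5 − 72.5 = -1
x=70: ŷ = 40 + 0.5·70 = 75; r = 74 − 75 = -1
x=75: ŷ = 40 + 0.5·75 = 77.5; r = 80.5 − 77.5 = 3
Signs: + − + − − − − +
Runs: +×1, −×1, +×1, −×4, +×1 → 5

5 runs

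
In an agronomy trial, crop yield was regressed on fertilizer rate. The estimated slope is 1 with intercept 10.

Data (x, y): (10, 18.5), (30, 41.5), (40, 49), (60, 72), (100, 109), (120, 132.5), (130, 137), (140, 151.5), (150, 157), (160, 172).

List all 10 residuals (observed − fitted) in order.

-1.5, 1.5, -1, 2, -1, 2.5, -3, 1.5, -3, 2

x=10: ŷ = 10 + 10 = 20; r = 18.5 − 20 = -1.5
x=30: ŷ = 10 + 30 = 40; r = 41.5 − 40 = 1.5
x=40: ŷ = 10 + 40 = 50; r = 49 − 50 = -1
x=60: ŷ = 10 + 60 = 70; r = 72 − 70 = 2
x=100: ŷ = 10 + 100 = 110; r = 109 − 110 = -1
x=120: ŷ = 10 + 120 = 130; r = 132.5 − 130 = 2.5
x=130: ŷ = 10 + 130 = 140; r = 137 − 140 = -3
x=140: ŷ = 10 + 140 = 150; r = 151.5 − 150 = 1.5
x=150: ŷ = 10 + 150 = 160; r = 157 − 160 = -3
x=160: ŷ = 10 + 160 = 170; r = 172 − 170 = 2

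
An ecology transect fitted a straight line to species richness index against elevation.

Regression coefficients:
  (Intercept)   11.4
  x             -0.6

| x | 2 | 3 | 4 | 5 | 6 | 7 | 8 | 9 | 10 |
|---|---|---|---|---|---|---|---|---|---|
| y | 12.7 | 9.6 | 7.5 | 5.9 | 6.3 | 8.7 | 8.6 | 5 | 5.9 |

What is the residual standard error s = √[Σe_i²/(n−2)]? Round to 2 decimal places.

s = 1.87

x=2: ŷ = 11.4 − 0.6·2 = 10.2; e = 12.7 − 10.2 = 2.5
x=3: ŷ = 11.4 − 0.6·3 = 9.6; e = 9.6 − 9.6 = 0
x=4: ŷ = 11.4 − 0.6·4 = 9; e = 7.5 − 9 = -1.5
x=5: ŷ = 11.4 − 0.6·5 = 8.4; e = 5.9 − 8.4 = -2.5
x=6: ŷ = 11.4 − 0.6·6 = 7.8; e = 6.3 − 7.8 = -1.5
x=7: ŷ = 11.4 − 0.6·7 = 7.2; e = 8.7 − 7.2 = 1.5
x=8: ŷ = 11.4 − 0.6·8 = 6.6; e = 8.6 − 6.6 = 2
x=9: ŷ = 11.4 − 0.6·9 = 6; e = 5 − 6 = -1
x=10: ŷ = 11.4 − 0.6·10 = 5.4; e = 5.9 − 5.4 = 0.5
SSE = 6.25 + 0 + 2.25 + 6.25 + 2.25 + 2.25 + 4 + 1 + 0.25 = 24.5
s = √(24.5/7) = √3.5 ≈ 1.87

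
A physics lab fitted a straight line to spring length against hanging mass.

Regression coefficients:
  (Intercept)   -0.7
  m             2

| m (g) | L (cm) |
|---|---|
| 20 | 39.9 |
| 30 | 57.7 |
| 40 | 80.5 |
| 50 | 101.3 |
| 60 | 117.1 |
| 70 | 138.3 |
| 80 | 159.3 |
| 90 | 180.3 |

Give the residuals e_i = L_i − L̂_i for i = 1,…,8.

m=20: L̂ = -0.7 + 2·20 = 39.3; e = 39.9 − 39.3 = 0.6
m=30: L̂ = -0.7 + 2·30 = 59.3; e = 57.7 − 59.3 = -1.6
m=40: L̂ = -0.7 + 2·40 = 79.3; e = 80.5 − 79.3 = 1.2
m=50: L̂ = -0.7 + 2·50 = 99.3; e = 101.3 − 99.3 = 2
m=60: L̂ = -0.7 + 2·60 = 119.3; e = 117.1 − 119.3 = -2.2
m=70: L̂ = -0.7 + 2·70 = 139.3; e = 138.3 − 139.3 = -1
m=80: L̂ = -0.7 + 2·80 = 159.3; e = 159.3 − 159.3 = 0
m=90: L̂ = -0.7 + 2·90 = 179.3; e = 180.3 − 179.3 = 1

0.6, -1.6, 1.2, 2, -2.2, -1, 0, 1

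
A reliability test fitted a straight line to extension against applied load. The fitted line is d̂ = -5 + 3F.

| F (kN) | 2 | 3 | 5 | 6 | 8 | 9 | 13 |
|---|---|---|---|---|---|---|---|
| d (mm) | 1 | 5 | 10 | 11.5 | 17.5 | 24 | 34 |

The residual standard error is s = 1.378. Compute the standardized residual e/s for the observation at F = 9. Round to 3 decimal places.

1.451

d̂ = -5 + 3·9 = 22
e = 24 − 22 = 2
e/s = 2 / 1.378 = 1.451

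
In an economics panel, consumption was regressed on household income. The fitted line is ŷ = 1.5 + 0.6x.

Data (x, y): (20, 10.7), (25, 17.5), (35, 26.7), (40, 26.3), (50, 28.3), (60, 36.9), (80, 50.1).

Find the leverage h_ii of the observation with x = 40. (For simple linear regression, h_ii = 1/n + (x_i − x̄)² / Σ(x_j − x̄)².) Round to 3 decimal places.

h = 0.150

x̄ = (20 + 25 + 35 + 40 + 50 + 60 + 80)/7 = 44.2857
Σ(x − x̄)² = 589.796 + 371.939 + 86.2245 + 18.3673 + 32.6531 + 246.939 + 1275.51 = 2621.43
h = 1/7 + (-4.28571)²/2621.43 = 0.142857 + 0.00700662 = 0.150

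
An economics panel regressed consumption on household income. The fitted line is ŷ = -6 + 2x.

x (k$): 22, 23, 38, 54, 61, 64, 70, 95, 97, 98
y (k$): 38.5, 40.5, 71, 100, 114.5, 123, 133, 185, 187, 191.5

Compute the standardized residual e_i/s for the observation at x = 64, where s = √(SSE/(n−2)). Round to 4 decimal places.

x=22: ŷ = -6 + 2·22 = 38; e = 38.5 − 38 = 0.5
x=23: ŷ = -6 + 2·23 = 40; e = 40.5 − 40 = 0.5
x=38: ŷ = -6 + 2·38 = 70; e = 71 − 70 = 1
x=54: ŷ = -6 + 2·54 = 102; e = 100 − 102 = -2
x=61: ŷ = -6 + 2·61 = 116; e = 114.5 − 116 = -1.5
x=64: ŷ = -6 + 2·64 = 122; e = 123 − 122 = 1
x=70: ŷ = -6 + 2·70 = 134; e = 133 − 134 = -1
x=95: ŷ = -6 + 2·95 = 184; e = 185 − 184 = 1
x=97: ŷ = -6 + 2·97 = 188; e = 187 − 188 = -1
x=98: ŷ = -6 + 2·98 = 190; e = 191.5 − 190 = 1.5
SSE = 0.25 + 0.25 + 1 + 4 + 2.25 + 1 + 1 + 1 + 1 + 2.25 = 14
s = √(14/8) = 1.32288
e/s = 1 / 1.32288 = 0.7559

0.7559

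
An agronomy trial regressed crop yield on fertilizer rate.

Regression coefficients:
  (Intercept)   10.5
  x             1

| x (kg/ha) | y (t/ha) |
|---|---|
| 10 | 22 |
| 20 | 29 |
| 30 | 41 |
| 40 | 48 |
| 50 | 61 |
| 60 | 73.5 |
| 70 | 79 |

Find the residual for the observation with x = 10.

ŷ = 10.5 + 10 = 20.5
e = 22 − 20.5 = 1.5

e = 1.5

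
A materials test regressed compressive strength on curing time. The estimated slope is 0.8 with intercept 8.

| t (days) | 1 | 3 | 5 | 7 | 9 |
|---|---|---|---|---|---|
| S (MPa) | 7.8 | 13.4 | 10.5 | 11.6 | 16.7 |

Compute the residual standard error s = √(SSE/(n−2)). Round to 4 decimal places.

t=1: ŷ = 8 + 0.8·1 = 8.8; r = 7.8 − 8.8 = -1
t=3: ŷ = 8 + 0.8·3 = 10.4; r = 13.4 − 10.4 = 3
t=5: ŷ = 8 + 0.8·5 = 12; r = 10.5 − 12 = -1.5
t=7: ŷ = 8 + 0.8·7 = 13.6; r = 11.6 − 13.6 = -2
t=9: ŷ = 8 + 0.8·9 = 15.2; r = 16.7 − 15.2 = 1.5
SSE = 1 + 9 + 2.25 + 4 + 2.25 = 18.5
s = √(18.5/3) = √6.16667 ≈ 2.4833

s = 2.4833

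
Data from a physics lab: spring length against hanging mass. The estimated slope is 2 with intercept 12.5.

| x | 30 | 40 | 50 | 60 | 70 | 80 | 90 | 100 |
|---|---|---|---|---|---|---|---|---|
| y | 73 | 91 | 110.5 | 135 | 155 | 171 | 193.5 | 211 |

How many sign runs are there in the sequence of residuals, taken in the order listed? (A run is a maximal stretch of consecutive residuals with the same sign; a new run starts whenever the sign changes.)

6 runs

x=30: ŷ = 12.5 + 2·30 = 72.5; e = 73 − 72.5 = 0.5
x=40: ŷ = 12.5 + 2·40 = 92.5; e = 91 − 92.5 = -1.5
x=50: ŷ = 12.5 + 2·50 = 112.5; e = 110.5 − 112.5 = -2
x=60: ŷ = 12.5 + 2·60 = 132.5; e = 135 − 132.5 = 2.5
x=70: ŷ = 12.5 + 2·70 = 152.5; e = 155 − 152.5 = 2.5
x=80: ŷ = 12.5 + 2·80 = 172.5; e = 171 − 172.5 = -1.5
x=90: ŷ = 12.5 + 2·90 = 192.5; e = 193.5 − 192.5 = 1
x=100: ŷ = 12.5 + 2·100 = 212.5; e = 211 − 212.5 = -1.5
Signs: + − − + + − + −
Runs: +×1, −×2, +×2, −×1, +×1, −×1 → 6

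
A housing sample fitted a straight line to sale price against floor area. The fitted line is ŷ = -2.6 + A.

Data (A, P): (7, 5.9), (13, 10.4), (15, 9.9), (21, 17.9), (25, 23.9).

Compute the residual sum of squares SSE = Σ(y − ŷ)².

A=7: ŷ = -2.6 + 7 = 4.4; e = 5.9 − 4.4 = 1.5
A=13: ŷ = -2.6 + 13 = 10.4; e = 10.4 − 10.4 = 0
A=15: ŷ = -2.6 + 15 = 12.4; e = 9.9 − 12.4 = -2.5
A=21: ŷ = -2.6 + 21 = 18.4; e = 17.9 − 18.4 = -0.5
A=25: ŷ = -2.6 + 25 = 22.4; e = 23.9 − 22.4 = 1.5
SSE = 2.25 + 0 + 6.25 + 0.25 + 2.25 = 11

SSE = 11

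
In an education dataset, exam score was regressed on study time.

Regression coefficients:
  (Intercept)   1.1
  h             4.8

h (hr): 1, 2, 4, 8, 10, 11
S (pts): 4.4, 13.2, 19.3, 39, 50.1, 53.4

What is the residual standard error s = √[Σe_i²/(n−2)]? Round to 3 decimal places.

s = 1.658

h=1: Ŝ = 1.1 + 4.8·1 = 5.9; e = 4.4 − 5.9 = -1.5
h=2: Ŝ = 1.1 + 4.8·2 = 10.7; e = 13.2 − 10.7 = 2.5
h=4: Ŝ = 1.1 + 4.8·4 = 20.3; e = 19.3 − 20.3 = -1
h=8: Ŝ = 1.1 + 4.8·8 = 39.5; e = 39 − 39.5 = -0.5
h=10: Ŝ = 1.1 + 4.8·10 = 49.1; e = 50.1 − 49.1 = 1
h=11: Ŝ = 1.1 + 4.8·11 = 53.9; e = 53.4 − 53.9 = -0.5
SSE = 2.25 + 6.25 + 1 + 0.25 + 1 + 0.25 = 11
s = √(11/4) = √2.75 ≈ 1.658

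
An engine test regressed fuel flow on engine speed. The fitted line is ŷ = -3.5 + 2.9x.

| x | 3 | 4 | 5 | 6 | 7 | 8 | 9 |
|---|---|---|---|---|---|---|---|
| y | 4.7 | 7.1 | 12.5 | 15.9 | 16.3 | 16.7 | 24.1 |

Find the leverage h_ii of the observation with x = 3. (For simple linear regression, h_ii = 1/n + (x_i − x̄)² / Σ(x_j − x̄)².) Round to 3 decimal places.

h = 0.464

x̄ = (3 + 4 + 5 + 6 + 7 + 8 + 9)/7 = 6
Σ(x − x̄)² = 9 + 4 + 1 + 0 + 1 + 4 + 9 = 28
h = 1/7 + (-3)²/28 = 0.142857 + 0.321429 = 0.464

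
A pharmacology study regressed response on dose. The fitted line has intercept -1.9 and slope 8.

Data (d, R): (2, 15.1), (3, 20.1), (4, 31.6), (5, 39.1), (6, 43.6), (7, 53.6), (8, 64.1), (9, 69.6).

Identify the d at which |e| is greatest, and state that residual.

d=2: R̂ = -1.9 + 8·2 = 14.1; e = 15.1 − 14.1 = 1
d=3: R̂ = -1.9 + 8·3 = 22.1; e = 20.1 − 22.1 = -2
d=4: R̂ = -1.9 + 8·4 = 30.1; e = 31.6 − 30.1 = 1.5
d=5: R̂ = -1.9 + 8·5 = 38.1; e = 39.1 − 38.1 = 1
d=6: R̂ = -1.9 + 8·6 = 46.1; e = 43.6 − 46.1 = -2.5
d=7: R̂ = -1.9 + 8·7 = 54.1; e = 53.6 − 54.1 = -0.5
d=8: R̂ = -1.9 + 8·8 = 62.1; e = 64.1 − 62.1 = 2
d=9: R̂ = -1.9 + 8·9 = 70.1; e = 69.6 − 70.1 = -0.5
Largest |e| is 2.5 at d = 6, residual -2.5.

d = 6, e = -2.5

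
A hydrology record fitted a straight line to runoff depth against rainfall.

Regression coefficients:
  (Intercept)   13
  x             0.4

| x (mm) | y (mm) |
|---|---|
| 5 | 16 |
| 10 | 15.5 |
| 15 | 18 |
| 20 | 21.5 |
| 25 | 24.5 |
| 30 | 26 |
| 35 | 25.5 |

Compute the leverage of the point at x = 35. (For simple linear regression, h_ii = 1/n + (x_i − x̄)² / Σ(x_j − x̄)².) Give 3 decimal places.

x̄ = (5 + 10 + 15 + 20 + 25 + 30 + 35)/7 = 20
Σ(x − x̄)² = 225 + 100 + 25 + 0 + 25 + 100 + 225 = 700
h = 1/7 + (15)²/700 = 0.142857 + 0.321429 = 0.464

h = 0.464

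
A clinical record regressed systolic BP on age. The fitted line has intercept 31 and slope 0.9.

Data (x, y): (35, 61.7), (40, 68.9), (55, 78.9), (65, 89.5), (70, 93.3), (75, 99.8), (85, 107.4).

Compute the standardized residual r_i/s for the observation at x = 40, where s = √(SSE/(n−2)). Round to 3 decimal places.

1.416

x=35: ŷ = 31 + 0.9·35 = 62.5; r = 61.7 − 62.5 = -0.8
x=40: ŷ = 31 + 0.9·40 = 67; r = 68.9 − 67 = 1.9
x=55: ŷ = 31 + 0.9·55 = 80.5; r = 78.9 − 80.5 = -1.6
x=65: ŷ = 31 + 0.9·65 = 89.5; r = 89.5 − 89.5 = 0
x=70: ŷ = 31 + 0.9·70 = 94; r = 93.3 − 94 = -0.7
x=75: ŷ = 31 + 0.9·75 = 98.5; r = 99.8 − 98.5 = 1.3
x=85: ŷ = 31 + 0.9·85 = 107.5; r = 107.4 − 107.5 = -0.1
SSE = 0.64 + 3.61 + 2.56 + 0 + 0.49 + 1.69 + 0.01 = 9
s = √(9/5) = 1.34164
r/s = 1.9 / 1.34164 = 1.416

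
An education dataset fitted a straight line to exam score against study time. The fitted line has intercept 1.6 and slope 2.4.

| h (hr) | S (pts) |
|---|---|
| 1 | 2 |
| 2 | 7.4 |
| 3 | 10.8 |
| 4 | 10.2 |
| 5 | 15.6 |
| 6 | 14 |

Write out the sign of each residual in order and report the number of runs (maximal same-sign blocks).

5 runs

h=1: ŷ = 1.6 + 2.4·1 = 4; e = 2 − 4 = -2
h=2: ŷ = 1.6 + 2.4·2 = 6.4; e = 7.4 − 6.4 = 1
h=3: ŷ = 1.6 + 2.4·3 = 8.8; e = 10.8 − 8.8 = 2
h=4: ŷ = 1.6 + 2.4·4 = 11.2; e = 10.2 − 11.2 = -1
h=5: ŷ = 1.6 + 2.4·5 = 13.6; e = 15.6 − 13.6 = 2
h=6: ŷ = 1.6 + 2.4·6 = 16; e = 14 − 16 = -2
Signs: − + + − + −
Runs: −×1, +×2, −×1, +×1, −×1 → 5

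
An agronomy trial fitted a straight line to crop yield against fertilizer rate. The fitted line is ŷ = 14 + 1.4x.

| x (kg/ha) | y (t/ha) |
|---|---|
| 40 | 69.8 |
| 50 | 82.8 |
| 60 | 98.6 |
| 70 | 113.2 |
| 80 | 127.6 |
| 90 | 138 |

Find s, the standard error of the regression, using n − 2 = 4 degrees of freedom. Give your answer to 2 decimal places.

s = 1.57

x=40: ŷ = 14 + 1.4·40 = 70; e = 69.8 − 70 = -0.2
x=50: ŷ = 14 + 1.4·50 = 84; e = 82.8 − 84 = -1.2
x=60: ŷ = 14 + 1.4·60 = 98; e = 98.6 − 98 = 0.6
x=70: ŷ = 14 + 1.4·70 = 112; e = 113.2 − 112 = 1.2
x=80: ŷ = 14 + 1.4·80 = 126; e = 127.6 − 126 = 1.6
x=90: ŷ = 14 + 1.4·90 = 140; e = 138 − 140 = -2
SSE = 0.04 + 1.44 + 0.36 + 1.44 + 2.56 + 4 = 9.84
s = √(9.84/4) = √2.46 ≈ 1.57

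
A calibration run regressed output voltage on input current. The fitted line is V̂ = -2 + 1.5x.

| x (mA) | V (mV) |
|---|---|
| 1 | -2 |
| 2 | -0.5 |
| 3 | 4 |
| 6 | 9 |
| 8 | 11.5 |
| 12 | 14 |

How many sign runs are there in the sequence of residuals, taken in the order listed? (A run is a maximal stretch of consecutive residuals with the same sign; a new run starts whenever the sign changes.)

3 runs

x=1: V̂ = -2 + 1.5·1 = -0.5; r = -2 − (-0.5) = -1.5
x=2: V̂ = -2 + 1.5·2 = 1; r = -0.5 − 1 = -1.5
x=3: V̂ = -2 + 1.5·3 = 2.5; r = 4 − 2.5 = 1.5
x=6: V̂ = -2 + 1.5·6 = 7; r = 9 − 7 = 2
x=8: V̂ = -2 + 1.5·8 = 10; r = 11.5 − 10 = 1.5
x=12: V̂ = -2 + 1.5·12 = 16; r = 14 − 16 = -2
Signs: − − + + + −
Runs: −×2, +×3, −×1 → 3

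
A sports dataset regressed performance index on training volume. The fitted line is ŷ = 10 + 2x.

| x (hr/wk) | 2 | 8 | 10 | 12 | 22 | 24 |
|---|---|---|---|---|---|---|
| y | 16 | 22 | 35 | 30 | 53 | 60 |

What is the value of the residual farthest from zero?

x=2: ŷ = 10 + 2·2 = 14; r = 16 − 14 = 2
x=8: ŷ = 10 + 2·8 = 26; r = 22 − 26 = -4
x=10: ŷ = 10 + 2·10 = 30; r = 35 − 30 = 5
x=12: ŷ = 10 + 2·12 = 34; r = 30 − 34 = -4
x=22: ŷ = 10 + 2·22 = 54; r = 53 − 54 = -1
x=24: ŷ = 10 + 2·24 = 58; r = 60 − 58 = 2
Largest |r| is 5 at x = 10, residual 5.

r = 5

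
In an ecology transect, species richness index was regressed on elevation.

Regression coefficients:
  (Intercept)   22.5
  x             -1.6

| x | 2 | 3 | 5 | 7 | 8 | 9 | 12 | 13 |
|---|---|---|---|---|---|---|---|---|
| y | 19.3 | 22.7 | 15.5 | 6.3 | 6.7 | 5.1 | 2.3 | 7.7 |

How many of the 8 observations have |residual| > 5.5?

1

x=2: ŷ = 22.5 − 1.6·2 = 19.3; e = 19.3 − 19.3 = 0
x=3: ŷ = 22.5 − 1.6·3 = 17.7; e = 22.7 − 17.7 = 5
x=5: ŷ = 22.5 − 1.6·5 = 14.5; e = 15.5 − 14.5 = 1
x=7: ŷ = 22.5 − 1.6·7 = 11.3; e = 6.3 − 11.3 = -5
x=8: ŷ = 22.5 − 1.6·8 = 9.7; e = 6.7 − 9.7 = -3
x=9: ŷ = 22.5 − 1.6·9 = 8.1; e = 5.1 − 8.1 = -3
x=12: ŷ = 22.5 − 1.6·12 = 3.3; e = 2.3 − 3.3 = -1
x=13: ŷ = 22.5 − 1.6·13 = 1.7; e = 7.7 − 1.7 = 6
|e| > 5.5: x=13 (|e|=6) → 1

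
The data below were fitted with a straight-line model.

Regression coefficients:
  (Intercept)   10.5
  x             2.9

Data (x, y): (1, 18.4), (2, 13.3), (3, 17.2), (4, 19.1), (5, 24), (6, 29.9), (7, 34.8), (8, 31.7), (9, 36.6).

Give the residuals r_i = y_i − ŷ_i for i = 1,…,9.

5, -3, -2, -3, -1, 2, 4, -2, 0

x=1: ŷ = 10.5 + 2.9·1 = 13.4; r = 18.4 − 13.4 = 5
x=2: ŷ = 10.5 + 2.9·2 = 16.3; r = 13.3 − 16.3 = -3
x=3: ŷ = 10.5 + 2.9·3 = 19.2; r = 17.2 − 19.2 = -2
x=4: ŷ = 10.5 + 2.9·4 = 22.1; r = 19.1 − 22.1 = -3
x=5: ŷ = 10.5 + 2.9·5 = 25; r = 24 − 25 = -1
x=6: ŷ = 10.5 + 2.9·6 = 27.9; r = 29.9 − 27.9 = 2
x=7: ŷ = 10.5 + 2.9·7 = 30.8; r = 34.8 − 30.8 = 4
x=8: ŷ = 10.5 + 2.9·8 = 33.7; r = 31.7 − 33.7 = -2
x=9: ŷ = 10.5 + 2.9·9 = 36.6; r = 36.6 − 36.6 = 0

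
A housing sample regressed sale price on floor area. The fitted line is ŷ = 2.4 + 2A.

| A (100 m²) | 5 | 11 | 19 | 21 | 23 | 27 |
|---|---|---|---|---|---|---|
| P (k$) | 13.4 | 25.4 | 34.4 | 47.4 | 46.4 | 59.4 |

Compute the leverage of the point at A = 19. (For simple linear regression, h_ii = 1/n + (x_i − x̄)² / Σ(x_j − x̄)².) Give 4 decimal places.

h = 0.1720

Ā = (5 + 11 + 19 + 21 + 23 + 27)/6 = 17.6667
Σ(A − Ā)² = 160.444 + 44.4444 + 1.77778 + 11.1111 + 28.4444 + 87.1111 = 333.333
h = 1/6 + (1.33333)²/333.333 = 0.166667 + 0.00533333 = 0.1720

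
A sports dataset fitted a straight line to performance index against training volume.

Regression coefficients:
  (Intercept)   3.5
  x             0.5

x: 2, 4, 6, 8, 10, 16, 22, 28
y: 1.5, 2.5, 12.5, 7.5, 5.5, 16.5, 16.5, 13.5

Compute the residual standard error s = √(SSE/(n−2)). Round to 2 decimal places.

s = 4.24

x=2: ŷ = 3.5 + 0.5·2 = 4.5; r = 1.5 − 4.5 = -3
x=4: ŷ = 3.5 + 0.5·4 = 5.5; r = 2.5 − 5.5 = -3
x=6: ŷ = 3.5 + 0.5·6 = 6.5; r = 12.5 − 6.5 = 6
x=8: ŷ = 3.5 + 0.5·8 = 7.5; r = 7.5 − 7.5 = 0
x=10: ŷ = 3.5 + 0.5·10 = 8.5; r = 5.5 − 8.5 = -3
x=16: ŷ = 3.5 + 0.5·16 = 11.5; r = 16.5 − 11.5 = 5
x=22: ŷ = 3.5 + 0.5·22 = 14.5; r = 16.5 − 14.5 = 2
x=28: ŷ = 3.5 + 0.5·28 = 17.5; r = 13.5 − 17.5 = -4
SSE = 9 + 9 + 36 + 0 + 9 + 25 + 4 + 16 = 108
s = √(108/6) = √18 ≈ 4.24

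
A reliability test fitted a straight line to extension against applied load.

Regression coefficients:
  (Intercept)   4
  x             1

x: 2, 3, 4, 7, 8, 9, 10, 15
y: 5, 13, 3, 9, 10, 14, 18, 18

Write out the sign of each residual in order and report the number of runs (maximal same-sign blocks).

5 runs

x=2: ŷ = 4 + 2 = 6; e = 5 − 6 = -1
x=3: ŷ = 4 + 3 = 7; e = 13 − 7 = 6
x=4: ŷ = 4 + 4 = 8; e = 3 − 8 = -5
x=7: ŷ = 4 + 7 = 11; e = 9 − 11 = -2
x=8: ŷ = 4 + 8 = 12; e = 10 − 12 = -2
x=9: ŷ = 4 + 9 = 13; e = 14 − 13 = 1
x=10: ŷ = 4 + 10 = 14; e = 18 − 14 = 4
x=15: ŷ = 4 + 15 = 19; e = 18 − 19 = -1
Signs: − + − − − + + −
Runs: −×1, +×1, −×3, +×2, −×1 → 5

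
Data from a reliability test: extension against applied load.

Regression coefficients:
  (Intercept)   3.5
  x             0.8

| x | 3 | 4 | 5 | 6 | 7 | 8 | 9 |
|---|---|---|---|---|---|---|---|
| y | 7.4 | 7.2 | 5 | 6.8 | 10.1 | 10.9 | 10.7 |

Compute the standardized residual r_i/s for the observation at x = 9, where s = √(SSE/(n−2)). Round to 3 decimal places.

x=3: ŷ = 3.5 + 0.8·3 = 5.9; r = 7.4 − 5.9 = 1.5
x=4: ŷ = 3.5 + 0.8·4 = 6.7; r = 7.2 − 6.7 = 0.5
x=5: ŷ = 3.5 + 0.8·5 = 7.5; r = 5 − 7.5 = -2.5
x=6: ŷ = 3.5 + 0.8·6 = 8.3; r = 6.8 − 8.3 = -1.5
x=7: ŷ = 3.5 + 0.8·7 = 9.1; r = 10.1 − 9.1 = 1
x=8: ŷ = 3.5 + 0.8·8 = 9.9; r = 10.9 − 9.9 = 1
x=9: ŷ = 3.5 + 0.8·9 = 10.7; r = 10.7 − 10.7 = 0
SSE = 2.25 + 0.25 + 6.25 + 2.25 + 1 + 1 + 0 = 13
s = √(13/5) = 1.61245
r/s = 0 / 1.61245 = 0.000

0.000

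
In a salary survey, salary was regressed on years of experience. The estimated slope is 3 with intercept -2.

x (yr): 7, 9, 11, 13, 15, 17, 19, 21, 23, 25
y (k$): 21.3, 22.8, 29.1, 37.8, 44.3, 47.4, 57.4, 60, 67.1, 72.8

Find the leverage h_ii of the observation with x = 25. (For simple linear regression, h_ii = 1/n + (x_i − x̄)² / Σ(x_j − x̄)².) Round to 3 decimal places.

h = 0.345

x̄ = (7 + 9 + 11 + 13 + 15 + 17 + 19 + 21 + 23 + 25)/10 = 16
Σ(x − x̄)² = 81 + 49 + 25 + 9 + 1 + 1 + 9 + 25 + 49 + 81 = 330
h = 1/10 + (9)²/330 = 0.1 + 0.245455 = 0.345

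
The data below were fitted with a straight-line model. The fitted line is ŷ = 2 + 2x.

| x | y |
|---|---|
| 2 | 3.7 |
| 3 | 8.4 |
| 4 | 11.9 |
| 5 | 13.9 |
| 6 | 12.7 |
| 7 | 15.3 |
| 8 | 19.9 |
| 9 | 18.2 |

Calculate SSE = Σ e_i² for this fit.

SSE = 21.7

x=2: ŷ = 2 + 2·2 = 6; e = 3.7 − 6 = -2.3
x=3: ŷ = 2 + 2·3 = 8; e = 8.4 − 8 = 0.4
x=4: ŷ = 2 + 2·4 = 10; e = 11.9 − 10 = 1.9
x=5: ŷ = 2 + 2·5 = 12; e = 13.9 − 12 = 1.9
x=6: ŷ = 2 + 2·6 = 14; e = 12.7 − 14 = -1.3
x=7: ŷ = 2 + 2·7 = 16; e = 15.3 − 16 = -0.7
x=8: ŷ = 2 + 2·8 = 18; e = 19.9 − 18 = 1.9
x=9: ŷ = 2 + 2·9 = 20; e = 18.2 − 20 = -1.8
SSE = 5.29 + 0.16 + 3.61 + 3.61 + 1.69 + 0.49 + 3.61 + 3.24 = 21.7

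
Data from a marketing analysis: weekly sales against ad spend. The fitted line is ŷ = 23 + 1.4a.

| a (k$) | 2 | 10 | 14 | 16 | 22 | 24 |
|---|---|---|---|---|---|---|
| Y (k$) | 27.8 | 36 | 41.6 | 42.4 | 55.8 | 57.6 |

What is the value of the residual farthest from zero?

r = -3

a=2: ŷ = 23 + 1.4·2 = 25.8; r = 27.8 − 25.8 = 2
a=10: ŷ = 23 + 1.4·10 = 37; r = 36 − 37 = -1
a=14: ŷ = 23 + 1.4·14 = 42.6; r = 41.6 − 42.6 = -1
a=16: ŷ = 23 + 1.4·16 = 45.4; r = 42.4 − 45.4 = -3
a=22: ŷ = 23 + 1.4·22 = 53.8; r = 55.8 − 53.8 = 2
a=24: ŷ = 23 + 1.4·24 = 56.6; r = 57.6 − 56.6 = 1
Largest |r| is 3 at a = 16, residual -3.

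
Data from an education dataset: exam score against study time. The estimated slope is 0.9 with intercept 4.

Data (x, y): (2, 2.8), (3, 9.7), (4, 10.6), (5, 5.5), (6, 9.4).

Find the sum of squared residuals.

x=2: ŷ = 4 + 0.9·2 = 5.8; e = 2.8 − 5.8 = -3
x=3: ŷ = 4 + 0.9·3 = 6.7; e = 9.7 − 6.7 = 3
x=4: ŷ = 4 + 0.9·4 = 7.6; e = 10.6 − 7.6 = 3
x=5: ŷ = 4 + 0.9·5 = 8.5; e = 5.5 − 8.5 = -3
x=6: ŷ = 4 + 0.9·6 = 9.4; e = 9.4 − 9.4 = 0
SSE = 9 + 9 + 9 + 9 + 0 = 36

SSE = 36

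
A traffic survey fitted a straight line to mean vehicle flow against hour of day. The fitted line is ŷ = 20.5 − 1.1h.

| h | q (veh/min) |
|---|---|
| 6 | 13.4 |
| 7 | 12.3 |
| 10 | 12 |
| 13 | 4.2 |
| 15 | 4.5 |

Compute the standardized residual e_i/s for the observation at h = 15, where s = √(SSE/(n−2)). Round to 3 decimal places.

0.261

h=6: ŷ = 20.5 − 1.1·6 = 13.9; e = 13.4 − 13.9 = -0.5
h=7: ŷ = 20.5 − 1.1·7 = 12.8; e = 12.3 − 12.8 = -0.5
h=10: ŷ = 20.5 − 1.1·10 = 9.5; e = 12 − 9.5 = 2.5
h=13: ŷ = 20.5 − 1.1·13 = 6.2; e = 4.2 − 6.2 = -2
h=15: ŷ = 20.5 − 1.1·15 = 4; e = 4.5 − 4 = 0.5
SSE = 0.25 + 0.25 + 6.25 + 4 + 0.25 = 11
s = √(11/3) = 1.91485
e/s = 0.5 / 1.91485 = 0.261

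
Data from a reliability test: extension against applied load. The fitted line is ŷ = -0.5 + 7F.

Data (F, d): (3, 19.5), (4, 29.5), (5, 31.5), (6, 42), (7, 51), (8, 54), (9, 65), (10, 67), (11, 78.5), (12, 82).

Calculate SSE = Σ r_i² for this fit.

SSE = 41.5

F=3: ŷ = -0.5 + 7·3 = 20.5; r = 19.5 − 20.5 = -1
F=4: ŷ = -0.5 + 7·4 = 27.5; r = 29.5 − 27.5 = 2
F=5: ŷ = -0.5 + 7·5 = 34.5; r = 31.5 − 34.5 = -3
F=6: ŷ = -0.5 + 7·6 = 41.5; r = 42 − 41.5 = 0.5
F=7: ŷ = -0.5 + 7·7 = 48.5; r = 51 − 48.5 = 2.5
F=8: ŷ = -0.5 + 7·8 = 55.5; r = 54 − 55.5 = -1.5
F=9: ŷ = -0.5 + 7·9 = 62.5; r = 65 − 62.5 = 2.5
F=10: ŷ = -0.5 + 7·10 = 69.5; r = 67 − 69.5 = -2.5
F=11: ŷ = -0.5 + 7·11 = 76.5; r = 78.5 − 76.5 = 2
F=12: ŷ = -0.5 + 7·12 = 83.5; r = 82 − 83.5 = -1.5
SSE = 1 + 4 + 9 + 0.25 + 6.25 + 2.25 + 6.25 + 6.25 + 4 + 2.25 = 41.5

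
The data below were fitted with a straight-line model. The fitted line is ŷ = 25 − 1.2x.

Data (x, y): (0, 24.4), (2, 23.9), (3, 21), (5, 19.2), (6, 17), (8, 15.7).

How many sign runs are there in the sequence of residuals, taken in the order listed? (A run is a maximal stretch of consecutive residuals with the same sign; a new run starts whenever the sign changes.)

x=0: ŷ = 25 − 1.2·0 = 25; e = 24.4 − 25 = -0.6
x=2: ŷ = 25 − 1.2·2 = 22.6; e = 23.9 − 22.6 = 1.3
x=3: ŷ = 25 − 1.2·3 = 21.4; e = 21 − 21.4 = -0.4
x=5: ŷ = 25 − 1.2·5 = 19; e = 19.2 − 19 = 0.2
x=6: ŷ = 25 − 1.2·6 = 17.8; e = 17 − 17.8 = -0.8
x=8: ŷ = 25 − 1.2·8 = 15.4; e = 15.7 − 15.4 = 0.3
Signs: − + − + − +
Runs: −×1, +×1, −×1, +×1, −×1, +×1 → 6

6 runs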